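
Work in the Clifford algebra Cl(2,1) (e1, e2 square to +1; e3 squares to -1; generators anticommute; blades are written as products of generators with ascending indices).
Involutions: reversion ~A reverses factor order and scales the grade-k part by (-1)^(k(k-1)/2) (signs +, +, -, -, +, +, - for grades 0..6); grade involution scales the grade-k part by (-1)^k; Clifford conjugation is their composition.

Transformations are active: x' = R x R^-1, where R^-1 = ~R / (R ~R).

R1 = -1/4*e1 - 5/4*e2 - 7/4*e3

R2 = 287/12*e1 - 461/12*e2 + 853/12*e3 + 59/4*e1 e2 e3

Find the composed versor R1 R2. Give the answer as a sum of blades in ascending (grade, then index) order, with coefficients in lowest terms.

Distribute over the terms of R1 (each basis-blade product reordered to ascending indices, repeated generators contracted through their squares):
(-1/4*e1) R2 = -287/48 + 461/48*e1 e2 - 853/48*e1 e3 - 59/16*e2 e3
(-5/4*e2) R2 = 2305/48 + 1435/48*e1 e2 + 295/16*e1 e3 - 4265/48*e2 e3
(-7/4*e3) R2 = 5971/48 + 413/16*e1 e2 + 2009/48*e1 e3 - 3227/48*e2 e3
Summing the partial products and collecting blades:
Answer: 2663/16 + 1045/16*e1 e2 + 2041/48*e1 e3 - 7669/48*e2 e3


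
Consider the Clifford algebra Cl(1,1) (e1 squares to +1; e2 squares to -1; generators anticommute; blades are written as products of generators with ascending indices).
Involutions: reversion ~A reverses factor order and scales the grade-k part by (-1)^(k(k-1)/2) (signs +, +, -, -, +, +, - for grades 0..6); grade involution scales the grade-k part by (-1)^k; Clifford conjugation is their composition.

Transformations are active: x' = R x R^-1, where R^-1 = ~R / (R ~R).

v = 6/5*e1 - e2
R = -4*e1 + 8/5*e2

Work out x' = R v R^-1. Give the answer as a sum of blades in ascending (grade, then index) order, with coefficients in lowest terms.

~R = -4*e1 + 8/5*e2, and R ~R = 336/25, so R^-1 = ~R / (336/25).
R v = -16/5 + 52/25*e1 e2
Answer: 74/105*e1 + 5/21*e2


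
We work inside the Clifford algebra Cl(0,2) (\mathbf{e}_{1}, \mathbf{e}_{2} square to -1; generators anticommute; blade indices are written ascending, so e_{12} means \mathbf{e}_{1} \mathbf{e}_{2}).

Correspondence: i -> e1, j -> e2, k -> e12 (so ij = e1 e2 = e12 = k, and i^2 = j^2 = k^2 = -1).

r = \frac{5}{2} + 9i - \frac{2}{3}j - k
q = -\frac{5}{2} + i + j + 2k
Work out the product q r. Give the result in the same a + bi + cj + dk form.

In blades: q = -\frac{5}{2} + e_{1} + e_{2} + 2 e_{12}, r = \frac{5}{2} + 9 e_{1} - \frac{2}{3} e_{2} - e_{12}.
Distribute q over r term by term (generator squares from the signature, products reordered to ascending indices): (-\frac{5}{2})*r = -\frac{25}{4} - \frac{45}{2} e_{1} + \frac{5}{3} e_{2} + \frac{5}{2} e_{12}; (e_{1})*r = -9 + \frac{5}{2} e_{1} + e_{2} - \frac{2}{3} e_{12}; (e_{2})*r = \frac{2}{3} - e_{1} + \frac{5}{2} e_{2} - 9 e_{12}; (2 e_{12})*r = 2 + \frac{4}{3} e_{1} + 18 e_{2} + 5 e_{12}.
Sum: -\frac{151}{12} - \frac{59}{3} e_{1} + \frac{139}{6} e_{2} - \frac{13}{6} e_{12}; translating back through the correspondence:
Answer: -\frac{151}{12} - \frac{59}{3}i + \frac{139}{6}j - \frac{13}{6}k


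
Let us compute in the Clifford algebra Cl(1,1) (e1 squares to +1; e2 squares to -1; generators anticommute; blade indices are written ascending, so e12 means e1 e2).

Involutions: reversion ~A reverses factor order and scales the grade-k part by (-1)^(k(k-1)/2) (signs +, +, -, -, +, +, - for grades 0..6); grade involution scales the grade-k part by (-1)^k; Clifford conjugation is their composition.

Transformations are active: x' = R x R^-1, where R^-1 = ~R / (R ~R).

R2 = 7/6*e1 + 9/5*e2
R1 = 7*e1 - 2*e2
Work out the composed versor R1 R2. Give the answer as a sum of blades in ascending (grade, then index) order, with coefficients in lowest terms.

Distribute over the terms of R1 (each basis-blade product reordered to ascending indices, repeated generators contracted through their squares):
(7*e1) R2 = 49/6 + 63/5*e12
(-2*e2) R2 = 18/5 + 7/3*e12
Summing the partial products and collecting blades:
Answer: 353/30 + 224/15*e12


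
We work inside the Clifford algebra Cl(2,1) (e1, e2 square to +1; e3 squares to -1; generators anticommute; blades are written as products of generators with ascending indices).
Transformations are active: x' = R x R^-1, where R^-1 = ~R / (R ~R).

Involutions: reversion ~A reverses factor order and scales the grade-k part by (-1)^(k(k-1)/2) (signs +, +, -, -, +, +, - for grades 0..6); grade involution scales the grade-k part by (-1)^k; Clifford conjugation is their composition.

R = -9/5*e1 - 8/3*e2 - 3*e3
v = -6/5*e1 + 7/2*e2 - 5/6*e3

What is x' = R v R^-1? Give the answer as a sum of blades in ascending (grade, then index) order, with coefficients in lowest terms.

~R = -9/5*e1 - 8/3*e2 - 3*e3, and R ~R = 304/225, so R^-1 = ~R / (304/225).
R v = -1451/150 - 19/2*e1 e2 - 21/10*e1 e3 + 229/18*e2 e3
Answer: 41001/1520*e1 + 659/19*e2 + 39937/912*e3


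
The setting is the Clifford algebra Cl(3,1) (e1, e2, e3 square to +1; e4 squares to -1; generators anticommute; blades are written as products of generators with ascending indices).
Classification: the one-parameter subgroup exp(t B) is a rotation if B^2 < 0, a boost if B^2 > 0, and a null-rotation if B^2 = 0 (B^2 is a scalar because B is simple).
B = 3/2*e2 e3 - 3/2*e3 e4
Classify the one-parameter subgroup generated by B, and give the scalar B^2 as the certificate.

B^2 term by term: the squares give (3/2)^2*(e2 e3)^2 + (-3/2)^2*(e3 e4)^2 = 9/4*(-1) + 9/4*(+1) = 0 (each basis 2-blade squares to minus the product of its generators' squares); cross terms between blades sharing an index anticommute and cancel. So B^2 = 0.
Answer: null-rotation, certificate B^2 = 0. Note: conjugating B changes its blade decomposition but never the scalar B^2 = 0, whose sign settles the classification.


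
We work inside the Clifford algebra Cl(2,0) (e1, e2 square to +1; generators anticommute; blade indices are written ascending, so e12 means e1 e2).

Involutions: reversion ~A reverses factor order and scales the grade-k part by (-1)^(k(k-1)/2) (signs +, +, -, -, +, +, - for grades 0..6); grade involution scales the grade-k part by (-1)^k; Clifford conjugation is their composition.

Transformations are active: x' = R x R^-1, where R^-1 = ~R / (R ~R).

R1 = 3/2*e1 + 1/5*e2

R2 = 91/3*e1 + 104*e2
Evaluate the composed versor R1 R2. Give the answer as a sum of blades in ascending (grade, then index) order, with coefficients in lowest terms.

Distribute over the terms of R1 (each basis-blade product reordered to ascending indices, repeated generators contracted through their squares):
(3/2*e1) R2 = 91/2 + 156*e12
(1/5*e2) R2 = 104/5 - 91/15*e12
Summing the partial products and collecting blades:
Answer: 663/10 + 2249/15*e12


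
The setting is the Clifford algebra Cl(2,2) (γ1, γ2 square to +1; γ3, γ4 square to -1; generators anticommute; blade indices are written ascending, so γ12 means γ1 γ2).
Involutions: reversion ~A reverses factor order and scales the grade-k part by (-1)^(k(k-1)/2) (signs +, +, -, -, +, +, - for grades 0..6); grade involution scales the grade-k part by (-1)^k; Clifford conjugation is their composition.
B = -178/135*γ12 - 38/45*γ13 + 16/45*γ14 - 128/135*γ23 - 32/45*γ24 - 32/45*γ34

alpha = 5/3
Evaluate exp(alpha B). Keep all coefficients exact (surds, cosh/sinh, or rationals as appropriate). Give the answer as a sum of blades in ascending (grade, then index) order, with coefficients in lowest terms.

B^2 term by term: the squares give (-178/135)^2*(γ12)^2 + (-38/45)^2*(γ13)^2 + (16/45)^2*(γ14)^2 + (-128/135)^2*(γ23)^2 + (-32/45)^2*(γ24)^2 + (-32/45)^2*(γ34)^2 = 31684/18225*(-1) + 1444/2025*(+1) + 256/2025*(+1) + 16384/18225*(+1) + 1024/2025*(+1) + 1024/2025*(-1) = 0 (each basis 2-blade squares to minus the product of its generators' squares); cross terms between blades sharing an index anticommute and cancel; the commuting (index-disjoint) pairs give grade-4 terms 2*c*c'*(blade product), which cancel blade by blade — γ1234: 11392/6075 - 2432/2025 - 4096/6075 = 0 — confirming B is simple. So B^2 = 0.
B^2 = 0, so the series closes: exp(alpha B) = 1 + alpha B (parabolic case).
Answer: 1 - 178/81*γ12 - 38/27*γ13 + 16/27*γ14 - 128/81*γ23 - 32/27*γ24 - 32/27*γ34


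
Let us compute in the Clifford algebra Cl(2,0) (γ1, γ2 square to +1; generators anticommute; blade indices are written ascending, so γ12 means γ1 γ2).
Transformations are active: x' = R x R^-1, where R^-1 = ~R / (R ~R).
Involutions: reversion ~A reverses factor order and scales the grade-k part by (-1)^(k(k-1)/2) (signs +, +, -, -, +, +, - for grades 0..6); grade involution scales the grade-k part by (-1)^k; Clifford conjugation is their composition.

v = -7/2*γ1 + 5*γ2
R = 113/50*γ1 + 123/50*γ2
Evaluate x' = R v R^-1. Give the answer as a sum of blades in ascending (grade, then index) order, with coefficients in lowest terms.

~R = 113/50*γ1 + 123/50*γ2, and R ~R = 13949/1250, so R^-1 = ~R / (13949/1250).
R v = 439/100 + 1991/100*γ12
Answer: 73625/13949*γ1 - 85493/27898*γ2


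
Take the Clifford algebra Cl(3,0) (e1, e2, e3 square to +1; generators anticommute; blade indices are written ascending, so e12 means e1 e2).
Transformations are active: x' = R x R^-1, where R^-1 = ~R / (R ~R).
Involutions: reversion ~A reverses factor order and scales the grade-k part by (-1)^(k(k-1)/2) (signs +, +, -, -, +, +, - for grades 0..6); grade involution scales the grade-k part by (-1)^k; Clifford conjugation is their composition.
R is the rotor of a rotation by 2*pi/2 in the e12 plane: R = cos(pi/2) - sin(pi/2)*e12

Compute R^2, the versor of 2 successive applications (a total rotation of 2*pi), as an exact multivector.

The rotor phase is half the rotation angle and phases add under composition, so 2 steps in the e12 plane accumulate phase 2*(pi/2) = pi: R^2 = cos(pi) - sin(pi)*e12.
cos(pi) = -1 and sin(pi) = 0, so R^2 = -1. The total rotation 2*pi is 1 full turn, so every vector returns to itself, yet the rotor is -1, on the OTHER sheet of the double cover (an odd number of 2*pi turns).
Answer: -1


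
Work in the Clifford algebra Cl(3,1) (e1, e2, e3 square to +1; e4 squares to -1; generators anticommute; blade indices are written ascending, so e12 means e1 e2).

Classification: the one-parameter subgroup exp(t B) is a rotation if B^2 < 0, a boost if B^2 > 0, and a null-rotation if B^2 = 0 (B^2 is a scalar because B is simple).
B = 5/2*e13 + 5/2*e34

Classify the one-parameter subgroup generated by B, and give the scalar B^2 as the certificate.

B^2 term by term: the squares give (5/2)^2*(e13)^2 + (5/2)^2*(e34)^2 = 25/4*(-1) + 25/4*(+1) = 0 (each basis 2-blade squares to minus the product of its generators' squares); cross terms between blades sharing an index anticommute and cancel. So B^2 = 0.
Answer: null-rotation, certificate B^2 = 0. Certificate logic: 0 is a conjugation-invariant scalar, so its sign fixes rotation versus boost versus null-rotation outright.


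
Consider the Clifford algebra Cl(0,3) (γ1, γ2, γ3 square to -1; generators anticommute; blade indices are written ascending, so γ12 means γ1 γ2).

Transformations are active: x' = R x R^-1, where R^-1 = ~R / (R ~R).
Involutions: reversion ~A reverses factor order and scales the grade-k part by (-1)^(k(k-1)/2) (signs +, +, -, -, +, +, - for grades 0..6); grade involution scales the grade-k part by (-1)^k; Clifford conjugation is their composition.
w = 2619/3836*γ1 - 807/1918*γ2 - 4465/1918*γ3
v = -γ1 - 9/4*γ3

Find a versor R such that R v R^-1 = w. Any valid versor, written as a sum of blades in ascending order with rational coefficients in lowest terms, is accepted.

Since q(v) = q(w) = -97/16, the sum R = v + w = -1217/3836*γ1 - 807/1918*γ2 - 17561/3836*γ3 does the job whenever invertible.
Answer: -1217/3836*γ1 - 807/1918*γ2 - 17561/3836*γ3


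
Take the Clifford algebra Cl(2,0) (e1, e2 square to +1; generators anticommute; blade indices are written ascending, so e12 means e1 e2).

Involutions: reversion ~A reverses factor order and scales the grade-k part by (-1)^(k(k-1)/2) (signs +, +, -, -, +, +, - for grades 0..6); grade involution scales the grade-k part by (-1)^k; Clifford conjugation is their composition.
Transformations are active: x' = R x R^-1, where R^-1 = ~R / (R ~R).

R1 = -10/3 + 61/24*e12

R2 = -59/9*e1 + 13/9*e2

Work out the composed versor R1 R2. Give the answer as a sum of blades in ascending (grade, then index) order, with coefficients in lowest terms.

Distribute over the terms of R1 (each basis-blade product reordered to ascending indices, repeated generators contracted through their squares):
(-10/3) R2 = 590/27*e1 - 130/27*e2
(61/24*e12) R2 = 793/216*e1 + 3599/216*e2
Summing the partial products and collecting blades:
Answer: 5513/216*e1 + 853/72*e2


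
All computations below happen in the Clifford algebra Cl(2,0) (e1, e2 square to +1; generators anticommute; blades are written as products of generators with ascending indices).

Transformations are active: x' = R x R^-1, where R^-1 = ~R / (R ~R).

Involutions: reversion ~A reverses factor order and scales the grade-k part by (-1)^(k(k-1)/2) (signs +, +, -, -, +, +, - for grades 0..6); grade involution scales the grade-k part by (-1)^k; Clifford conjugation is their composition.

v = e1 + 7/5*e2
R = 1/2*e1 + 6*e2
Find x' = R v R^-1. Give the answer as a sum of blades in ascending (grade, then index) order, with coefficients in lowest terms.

~R = 1/2*e1 + 6*e2, and R ~R = 145/4, so R^-1 = ~R / (145/4).
R v = 89/10 - 53/10*e1 e2
Answer: -547/725*e1 + 1121/725*e2


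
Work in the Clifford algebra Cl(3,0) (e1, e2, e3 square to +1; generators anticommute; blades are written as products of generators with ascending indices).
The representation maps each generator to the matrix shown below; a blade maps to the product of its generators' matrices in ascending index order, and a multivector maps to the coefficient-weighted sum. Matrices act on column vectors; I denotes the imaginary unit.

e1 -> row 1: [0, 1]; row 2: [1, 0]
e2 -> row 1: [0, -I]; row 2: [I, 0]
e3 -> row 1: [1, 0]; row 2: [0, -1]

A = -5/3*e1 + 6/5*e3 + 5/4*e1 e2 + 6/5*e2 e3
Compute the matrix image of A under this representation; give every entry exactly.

Bivector images (products of the table entries): rho(e1 e2) = rho(e1)rho(e2) = row 1: [I, 0]; row 2: [0, -I]; rho(e2 e3) = rho(e2)rho(e3) = row 1: [0, I]; row 2: [I, 0].
M = (-5/3)*rho(e1) + (6/5)*rho(e3) + (5/4)*rho(e1 e2) + (6/5)*rho(e2 e3), summed entrywise:
Answer: row 1: [6/5 + 5*I/4, -5/3 + 6*I/5]; row 2: [-5/3 + 6*I/5, -6/5 - 5*I/4]


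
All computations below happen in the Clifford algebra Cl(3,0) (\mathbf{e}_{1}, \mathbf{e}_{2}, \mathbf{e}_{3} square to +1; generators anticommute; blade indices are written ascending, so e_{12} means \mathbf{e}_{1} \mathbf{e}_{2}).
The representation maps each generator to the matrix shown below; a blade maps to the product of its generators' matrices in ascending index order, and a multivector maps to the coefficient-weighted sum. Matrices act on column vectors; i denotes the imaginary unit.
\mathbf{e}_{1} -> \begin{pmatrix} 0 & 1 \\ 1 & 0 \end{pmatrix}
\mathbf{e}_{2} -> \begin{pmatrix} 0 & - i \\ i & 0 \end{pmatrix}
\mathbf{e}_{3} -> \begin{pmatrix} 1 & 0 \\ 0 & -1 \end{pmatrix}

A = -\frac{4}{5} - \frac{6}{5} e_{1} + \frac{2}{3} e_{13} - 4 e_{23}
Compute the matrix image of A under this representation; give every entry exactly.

Bivector images (products of the table entries): rho(e_{13}) = rho(\mathbf{e}_{1})rho(\mathbf{e}_{3}) = \begin{pmatrix} 0 & -1 \\ 1 & 0 \end{pmatrix}; rho(e_{23}) = rho(\mathbf{e}_{2})rho(\mathbf{e}_{3}) = \begin{pmatrix} 0 & i \\ i & 0 \end{pmatrix}.
M = (-\frac{4}{5})*1 + (-\frac{6}{5})*rho(e_{1}) + (\frac{2}{3})*rho(e_{13}) + (-4)*rho(e_{23}), summed entrywise (1 is the identity matrix):
Answer: \begin{pmatrix} - \frac{4}{5} & - \frac{28}{15} - 4 i \\ - \frac{8}{15} - 4 i & - \frac{4}{5} \end{pmatrix}


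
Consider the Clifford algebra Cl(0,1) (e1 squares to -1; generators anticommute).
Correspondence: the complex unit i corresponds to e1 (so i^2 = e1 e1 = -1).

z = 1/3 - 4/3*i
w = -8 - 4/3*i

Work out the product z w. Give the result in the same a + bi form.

In blades: z = 1/3 - 4/3*e1, w = -8 - 4/3*e1.
Distribute z over w term by term (generator squares from the signature, products reordered to ascending indices): (1/3)*w = -8/3 - 4/9*e1; (-4/3*e1)*w = -16/9 + 32/3*e1.
Sum: -40/9 + 92/9*e1; translating back through the correspondence:
Answer: -40/9 + 92/9*i


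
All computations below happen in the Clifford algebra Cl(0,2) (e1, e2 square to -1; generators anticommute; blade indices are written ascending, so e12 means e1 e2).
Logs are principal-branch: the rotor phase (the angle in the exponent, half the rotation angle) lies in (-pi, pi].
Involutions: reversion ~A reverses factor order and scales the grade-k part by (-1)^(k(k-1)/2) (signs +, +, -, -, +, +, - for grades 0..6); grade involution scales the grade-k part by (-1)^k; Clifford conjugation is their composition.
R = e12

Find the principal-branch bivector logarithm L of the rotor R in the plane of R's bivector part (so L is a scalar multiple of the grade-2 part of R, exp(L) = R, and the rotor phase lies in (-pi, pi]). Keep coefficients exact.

The scalar part of R is 0, and that scalar determines the rotor phase on the principal branch; recovering the unit plane as bivector-part over sine of the phase gives L = phase * plane.
Concretely: cos(phase) = 0 gives phase = ±pi/2, and since phase/sin(phase) is even the sign is immaterial: L = (phase/sin(phase)) * <R>_2 = (pi/2) * <R>_2.
Answer: pi/2*e12


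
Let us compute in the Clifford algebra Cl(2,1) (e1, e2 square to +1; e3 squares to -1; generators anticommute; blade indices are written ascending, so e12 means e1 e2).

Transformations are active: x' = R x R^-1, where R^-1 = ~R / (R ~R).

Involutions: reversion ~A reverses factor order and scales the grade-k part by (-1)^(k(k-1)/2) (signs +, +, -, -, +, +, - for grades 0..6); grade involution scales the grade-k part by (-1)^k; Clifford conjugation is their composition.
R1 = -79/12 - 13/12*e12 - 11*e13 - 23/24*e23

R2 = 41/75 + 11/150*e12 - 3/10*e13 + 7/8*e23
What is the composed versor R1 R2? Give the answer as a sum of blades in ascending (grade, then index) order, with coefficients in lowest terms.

Distribute over the terms of R1 (each basis-blade product reordered to ascending indices, repeated generators contracted through their squares):
(-79/12) R2 = -3239/900 - 869/1800*e12 + 79/40*e13 - 553/96*e23
(-13/12*e12) R2 = 143/1800 - 533/900*e12 - 91/96*e13 - 13/40*e23
(-11*e13) R2 = 33/10 - 77/8*e12 - 451/75*e13 - 121/150*e23
(-23/24*e23) R2 = -161/192 - 23/80*e12 + 253/3600*e13 - 943/1800*e23
Summing the partial products and collecting blades:
Answer: -3047/2880 - 879/80*e12 - 7079/1440*e13 - 10679/1440*e23


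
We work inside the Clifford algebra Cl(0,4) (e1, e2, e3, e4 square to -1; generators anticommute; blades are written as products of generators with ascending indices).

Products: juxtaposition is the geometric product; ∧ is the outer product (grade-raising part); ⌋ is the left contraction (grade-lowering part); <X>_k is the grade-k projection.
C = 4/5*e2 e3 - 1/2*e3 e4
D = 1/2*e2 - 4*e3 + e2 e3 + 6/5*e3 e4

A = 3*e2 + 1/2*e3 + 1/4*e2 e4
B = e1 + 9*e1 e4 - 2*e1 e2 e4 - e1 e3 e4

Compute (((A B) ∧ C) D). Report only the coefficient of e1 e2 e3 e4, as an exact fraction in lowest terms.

step 1: 1/2*e1 - 21/4*e1 e2 - 1/2*e1 e3 - 13/2*e1 e4 - 1/4*e1 e2 e3 - 107/4*e1 e2 e4 - 9/2*e1 e3 e4 + 2*e1 e2 e3 e4
step 2: 2/5*e1 e2 e3 - 1/4*e1 e3 e4 - 103/40*e1 e2 e3 e4
step 3: -1/10*e1 + 469/100*e1 e2 + 1/5*e1 e3 + 143/40*e1 e4 + 957/100*e1 e2 e4 + 103/80*e1 e3 e4 - 1/8*e1 e2 e3 e4
Answer: -1/8


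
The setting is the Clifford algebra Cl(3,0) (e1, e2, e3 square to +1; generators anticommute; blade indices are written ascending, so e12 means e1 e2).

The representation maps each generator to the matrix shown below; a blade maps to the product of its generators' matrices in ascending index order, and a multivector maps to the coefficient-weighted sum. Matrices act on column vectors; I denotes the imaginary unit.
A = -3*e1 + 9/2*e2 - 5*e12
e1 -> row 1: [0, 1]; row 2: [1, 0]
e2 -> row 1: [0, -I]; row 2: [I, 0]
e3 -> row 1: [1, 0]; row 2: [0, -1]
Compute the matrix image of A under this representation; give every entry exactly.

Bivector images (products of the table entries): rho(e12) = rho(e1)rho(e2) = row 1: [I, 0]; row 2: [0, -I].
M = (-3)*rho(e1) + (9/2)*rho(e2) + (-5)*rho(e12), summed entrywise:
Answer: row 1: [-5*I, -3 - 9*I/2]; row 2: [-3 + 9*I/2, 5*I]


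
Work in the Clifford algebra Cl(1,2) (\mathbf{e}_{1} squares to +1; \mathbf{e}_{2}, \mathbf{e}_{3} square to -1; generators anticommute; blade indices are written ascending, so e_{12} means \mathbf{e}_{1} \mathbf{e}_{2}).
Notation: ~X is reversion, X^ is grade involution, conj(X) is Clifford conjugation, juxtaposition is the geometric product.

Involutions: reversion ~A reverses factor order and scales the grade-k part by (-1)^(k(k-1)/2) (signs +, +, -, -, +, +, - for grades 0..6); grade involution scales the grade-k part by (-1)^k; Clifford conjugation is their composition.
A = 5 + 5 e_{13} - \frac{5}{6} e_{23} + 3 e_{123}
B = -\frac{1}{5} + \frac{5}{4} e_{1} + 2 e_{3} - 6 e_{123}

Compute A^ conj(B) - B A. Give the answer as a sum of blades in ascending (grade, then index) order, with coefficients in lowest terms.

first term: -19 - \frac{5}{4} e_{1} + \frac{85}{3} e_{2} - \frac{15}{4} e_{3} - 6 e_{12} - e_{13} + \frac{47}{12} e_{23} - \frac{3403}{120} e_{123}
second term: 17 + \frac{45}{4} e_{1} + \frac{85}{3} e_{2} + \frac{65}{4} e_{3} - 6 e_{12} - e_{13} + \frac{47}{12} e_{23} - \frac{3797}{120} e_{123}
Answer: -36 - \frac{25}{2} e_{1} - 20 e_{3} + \frac{197}{60} e_{123}


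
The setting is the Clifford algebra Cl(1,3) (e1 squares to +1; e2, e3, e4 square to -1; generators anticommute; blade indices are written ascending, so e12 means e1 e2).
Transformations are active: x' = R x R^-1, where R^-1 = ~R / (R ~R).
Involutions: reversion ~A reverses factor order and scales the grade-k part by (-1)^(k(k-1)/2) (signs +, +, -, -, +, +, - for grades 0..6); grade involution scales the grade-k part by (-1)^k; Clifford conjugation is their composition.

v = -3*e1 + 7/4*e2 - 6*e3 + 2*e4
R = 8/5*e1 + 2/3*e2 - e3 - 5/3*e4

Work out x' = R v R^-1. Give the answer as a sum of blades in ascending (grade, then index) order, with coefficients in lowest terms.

~R = 8/5*e1 + 2/3*e2 - e3 - 5/3*e4, and R ~R = -374/225, so R^-1 = ~R / (-374/225).
R v = -259/30 + 24/5*e12 - 63/5*e13 - 9/5*e14 - 9/4*e23 + 17/4*e24 - 12*e34
Answer: 3669/187*e1 + 3871/748*e2 - 1641/374*e3 - 7223/374*e4


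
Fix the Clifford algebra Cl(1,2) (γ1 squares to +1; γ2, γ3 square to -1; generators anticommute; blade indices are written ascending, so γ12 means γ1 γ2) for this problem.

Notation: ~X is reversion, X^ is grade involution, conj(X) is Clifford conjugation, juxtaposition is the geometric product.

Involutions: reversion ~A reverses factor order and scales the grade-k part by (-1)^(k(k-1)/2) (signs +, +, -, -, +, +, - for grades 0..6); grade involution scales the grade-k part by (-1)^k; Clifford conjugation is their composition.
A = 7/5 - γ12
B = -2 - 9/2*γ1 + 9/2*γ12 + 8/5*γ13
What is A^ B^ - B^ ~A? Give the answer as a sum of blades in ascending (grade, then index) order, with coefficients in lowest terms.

first term: -73/10 + 63/10*γ1 + 9/2*γ2 + 83/10*γ12 + 56/25*γ13 + 8/5*γ23
second term: 17/10 + 63/10*γ1 + 9/2*γ2 + 43/10*γ12 + 56/25*γ13 + 8/5*γ23
Answer: -9 + 4*γ12


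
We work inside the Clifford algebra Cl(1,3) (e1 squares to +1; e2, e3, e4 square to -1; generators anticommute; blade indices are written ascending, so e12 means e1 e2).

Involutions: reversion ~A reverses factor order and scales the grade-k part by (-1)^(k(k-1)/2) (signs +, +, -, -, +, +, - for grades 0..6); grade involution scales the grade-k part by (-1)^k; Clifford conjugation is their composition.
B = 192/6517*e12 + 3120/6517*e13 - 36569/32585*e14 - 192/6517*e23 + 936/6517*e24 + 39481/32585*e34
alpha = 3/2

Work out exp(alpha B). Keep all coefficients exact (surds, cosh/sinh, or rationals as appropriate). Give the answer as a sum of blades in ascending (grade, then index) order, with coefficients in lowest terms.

B^2 term by term: the squares give (192/6517)^2*(e12)^2 + (3120/6517)^2*(e13)^2 + (-36569/32585)^2*(e14)^2 + (-192/6517)^2*(e23)^2 + (936/6517)^2*(e24)^2 + (39481/32585)^2*(e34)^2 = 36864/42471289*(+1) + 9734400/42471289*(+1) + 1337291761/1061782225*(+1) + 36864/42471289*(-1) + 876096/42471289*(-1) + 1558749361/1061782225*(-1) = 0 (each basis 2-blade squares to minus the product of its generators' squares); cross terms between blades sharing an index anticommute and cancel; the commuting (index-disjoint) pairs give grade-4 terms 2*c*c'*(blade product), which cancel blade by blade — e1234: 15160704/212356445 - 5840640/42471289 + 14042496/212356445 = 0 — confirming B is simple. So B^2 = 0.
B^2 = 0, and the exponential is exactly linear here: exp(alpha B) = 1 + alpha B (parabolic case).
Answer: 1 + 288/6517*e12 + 4680/6517*e13 - 109707/65170*e14 - 288/6517*e23 + 1404/6517*e24 + 118443/65170*e34


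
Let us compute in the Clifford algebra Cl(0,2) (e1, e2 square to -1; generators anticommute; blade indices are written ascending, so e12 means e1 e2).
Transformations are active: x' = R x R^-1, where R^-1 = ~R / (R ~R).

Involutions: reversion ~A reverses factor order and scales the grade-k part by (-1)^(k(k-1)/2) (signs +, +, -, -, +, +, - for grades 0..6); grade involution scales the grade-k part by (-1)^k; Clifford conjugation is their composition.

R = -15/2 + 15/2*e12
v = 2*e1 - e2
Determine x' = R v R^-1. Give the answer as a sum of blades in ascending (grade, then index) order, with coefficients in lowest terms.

~R = -15/2 - 15/2*e12, and R ~R = 225/2, so R^-1 = ~R / (225/2).
R v = -15/2*e1 + 45/2*e2
Answer: -e1 - 2*e2


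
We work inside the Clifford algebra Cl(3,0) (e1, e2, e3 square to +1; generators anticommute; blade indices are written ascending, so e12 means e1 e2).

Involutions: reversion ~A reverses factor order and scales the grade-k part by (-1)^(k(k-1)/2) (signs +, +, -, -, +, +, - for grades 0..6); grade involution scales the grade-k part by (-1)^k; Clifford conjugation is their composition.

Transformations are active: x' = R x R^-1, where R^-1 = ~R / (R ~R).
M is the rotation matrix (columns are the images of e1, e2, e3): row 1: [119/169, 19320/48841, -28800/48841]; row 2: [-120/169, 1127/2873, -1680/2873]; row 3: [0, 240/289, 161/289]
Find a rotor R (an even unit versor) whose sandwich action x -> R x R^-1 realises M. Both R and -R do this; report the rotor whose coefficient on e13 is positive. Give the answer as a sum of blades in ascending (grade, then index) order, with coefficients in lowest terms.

Method: write R = a + b12*e12 + b13*e13 + b23*e23 with a^2 + b12^2 + b13^2 + b23^2 = 1 (so R^-1 = ~R). Expanding the columns R e_j ~R gives tr M = 4a^2 - 1 and, from the antisymmetric part, M21 - M12 = -4a*b12, M13 - M31 = 4a*b13, M32 - M23 = -4a*b23.
Here tr M = 80759/48841, so a^2 = (1 + tr M)/4 = 32400/48841 and a = ±180/221. Taking a = 180/221: M21 - M12 = -54000/48841, M13 - M31 = -28800/48841, M32 - M23 = 69120/48841, giving b12 = 75/221, b13 = -40/221, b23 = -96/221, i.e. R = 180/221 + 75/221*e12 - 40/221*e13 - 96/221*e23.
Its e13 coefficient is negative, so report the other preimage -R.
Answer: -180/221 - 75/221*e12 + 40/221*e13 + 96/221*e23. Recall the cover is two-to-one: with M of trace 80759/48841, both preimages act alike, and the stated e13 sign chooses the sheet.


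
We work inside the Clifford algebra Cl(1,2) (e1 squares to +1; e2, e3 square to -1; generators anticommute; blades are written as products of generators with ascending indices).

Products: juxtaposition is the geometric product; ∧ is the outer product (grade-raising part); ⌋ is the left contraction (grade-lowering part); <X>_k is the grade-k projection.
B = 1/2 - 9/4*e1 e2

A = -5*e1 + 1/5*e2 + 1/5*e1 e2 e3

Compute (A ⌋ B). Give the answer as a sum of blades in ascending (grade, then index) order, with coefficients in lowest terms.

step 1: -9/20*e1 + 45/4*e2
Answer: -9/20*e1 + 45/4*e2


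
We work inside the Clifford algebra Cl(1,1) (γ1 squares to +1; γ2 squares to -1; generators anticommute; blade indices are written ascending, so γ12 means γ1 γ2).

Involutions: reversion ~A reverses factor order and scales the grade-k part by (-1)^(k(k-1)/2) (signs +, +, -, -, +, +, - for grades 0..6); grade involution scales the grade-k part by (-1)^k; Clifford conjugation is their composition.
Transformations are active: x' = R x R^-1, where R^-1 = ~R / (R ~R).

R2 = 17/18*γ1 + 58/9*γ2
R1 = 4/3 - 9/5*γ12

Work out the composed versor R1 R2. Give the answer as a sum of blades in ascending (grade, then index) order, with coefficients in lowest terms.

Distribute over the terms of R1 (each basis-blade product reordered to ascending indices, repeated generators contracted through their squares):
(4/3) R2 = 34/27*γ1 + 232/27*γ2
(-9/5*γ12) R2 = 58/5*γ1 + 17/10*γ2
Summing the partial products and collecting blades:
Answer: 1736/135*γ1 + 2779/270*γ2


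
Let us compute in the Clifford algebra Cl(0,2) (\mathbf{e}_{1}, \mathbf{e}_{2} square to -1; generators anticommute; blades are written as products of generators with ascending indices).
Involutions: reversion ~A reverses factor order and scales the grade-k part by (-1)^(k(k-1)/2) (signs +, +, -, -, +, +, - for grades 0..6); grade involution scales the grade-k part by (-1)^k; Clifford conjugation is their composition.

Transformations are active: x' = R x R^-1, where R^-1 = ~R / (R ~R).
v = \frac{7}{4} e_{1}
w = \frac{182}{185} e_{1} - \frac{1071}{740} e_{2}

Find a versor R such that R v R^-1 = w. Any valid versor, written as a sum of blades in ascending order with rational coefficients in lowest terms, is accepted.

Since q(v) = q(w) = -\frac{49}{16}, the sum R = v + w = \frac{2023}{740} e_{1} - \frac{1071}{740} e_{2} does the job whenever invertible.
Answer: \frac{2023}{740} e_{1} - \frac{1071}{740} e_{2}


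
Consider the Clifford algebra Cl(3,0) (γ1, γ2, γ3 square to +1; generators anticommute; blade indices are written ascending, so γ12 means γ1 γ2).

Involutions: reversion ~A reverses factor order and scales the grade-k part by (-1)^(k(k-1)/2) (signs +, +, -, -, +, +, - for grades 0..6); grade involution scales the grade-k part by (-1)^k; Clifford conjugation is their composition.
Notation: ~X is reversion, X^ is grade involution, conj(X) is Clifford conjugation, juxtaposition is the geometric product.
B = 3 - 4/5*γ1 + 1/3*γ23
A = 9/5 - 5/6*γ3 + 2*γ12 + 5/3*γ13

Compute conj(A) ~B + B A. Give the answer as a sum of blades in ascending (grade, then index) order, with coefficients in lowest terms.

first term: 27/5 - 36/25*γ1 - 119/90*γ2 + 7/6*γ3 - 59/9*γ12 - 11/3*γ13 - 3/5*γ23
second term: 27/5 - 36/25*γ1 - 169/90*γ2 - 23/6*γ3 + 59/9*γ12 + 5*γ13 + 3/5*γ23
Answer: 54/5 - 72/25*γ1 - 16/5*γ2 - 8/3*γ3 + 4/3*γ13


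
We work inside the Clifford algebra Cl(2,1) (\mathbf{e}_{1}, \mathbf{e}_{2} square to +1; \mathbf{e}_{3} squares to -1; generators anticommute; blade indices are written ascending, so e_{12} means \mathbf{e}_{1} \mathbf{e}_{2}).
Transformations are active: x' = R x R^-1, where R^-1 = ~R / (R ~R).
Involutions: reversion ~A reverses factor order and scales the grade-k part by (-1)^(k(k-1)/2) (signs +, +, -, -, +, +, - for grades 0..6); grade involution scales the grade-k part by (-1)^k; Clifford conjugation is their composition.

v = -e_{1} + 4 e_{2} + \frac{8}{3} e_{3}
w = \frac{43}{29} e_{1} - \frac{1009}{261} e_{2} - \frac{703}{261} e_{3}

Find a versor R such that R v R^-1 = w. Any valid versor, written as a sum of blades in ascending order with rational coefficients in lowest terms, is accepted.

Take R = v + w = \frac{14}{29} e_{1} + \frac{35}{261} e_{2} - \frac{7}{261} e_{3}. Because q(v) = q(w) = \frac{89}{9}, conjugation by R sends v exactly to w.
Answer: \frac{14}{29} e_{1} + \frac{35}{261} e_{2} - \frac{7}{261} e_{3}


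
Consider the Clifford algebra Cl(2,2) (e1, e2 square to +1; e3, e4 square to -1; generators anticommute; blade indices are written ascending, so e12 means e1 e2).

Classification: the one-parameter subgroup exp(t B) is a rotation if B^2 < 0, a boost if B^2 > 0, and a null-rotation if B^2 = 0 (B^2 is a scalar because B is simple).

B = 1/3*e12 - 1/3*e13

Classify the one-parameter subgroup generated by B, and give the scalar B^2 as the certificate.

B^2 term by term: the squares give (1/3)^2*(e12)^2 + (-1/3)^2*(e13)^2 = 1/9*(-1) + 1/9*(+1) = 0 (each basis 2-blade squares to minus the product of its generators' squares); cross terms between blades sharing an index anticommute and cancel. So B^2 = 0.
Answer: null-rotation, certificate B^2 = 0. The invariant at work: B^2 = 0 is unchanged by conjugation, hence its sign classifies the subgroup whatever basis B is written in.


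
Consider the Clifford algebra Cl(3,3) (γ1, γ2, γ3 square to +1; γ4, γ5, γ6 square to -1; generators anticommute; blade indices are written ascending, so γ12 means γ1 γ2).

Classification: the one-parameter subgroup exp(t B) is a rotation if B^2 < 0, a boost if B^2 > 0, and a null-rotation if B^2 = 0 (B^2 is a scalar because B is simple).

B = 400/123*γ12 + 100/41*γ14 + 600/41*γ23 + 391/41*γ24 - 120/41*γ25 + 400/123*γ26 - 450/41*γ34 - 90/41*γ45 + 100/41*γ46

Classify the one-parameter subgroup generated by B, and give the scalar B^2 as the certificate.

B^2 term by term: the squares give (400/123)^2*(γ12)^2 + (100/41)^2*(γ14)^2 + (600/41)^2*(γ23)^2 + (391/41)^2*(γ24)^2 + (-120/41)^2*(γ25)^2 + (400/123)^2*(γ26)^2 + (-450/41)^2*(γ34)^2 + (-90/41)^2*(γ45)^2 + (100/41)^2*(γ46)^2 = 160000/15129*(-1) + 10000/1681*(+1) + 360000/1681*(-1) + 152881/1681*(+1) + 14400/1681*(+1) + 160000/15129*(+1) + 202500/1681*(+1) + 8100/1681*(-1) + 10000/1681*(-1) = 1 (each basis 2-blade squares to minus the product of its generators' squares); cross terms between blades sharing an index anticommute and cancel; the commuting (index-disjoint) pairs give grade-4 terms 2*c*c'*(blade product), which cancel blade by blade — γ1234: -120000/1681 + 120000/1681 = 0; γ1245: -24000/1681 + 24000/1681 = 0; γ1246: 80000/5043 - 80000/5043 = 0; γ2345: -108000/1681 + 108000/1681 = 0; γ2346: 120000/1681 - 120000/1681 = 0; γ2456: 24000/1681 - 24000/1681 = 0 — confirming B is simple. So B^2 = 1.
Answer: boost, certificate B^2 = 1. Key observation: B^2 = 1 is a conjugation invariant, so its sign decides the class regardless of the surface form of B.


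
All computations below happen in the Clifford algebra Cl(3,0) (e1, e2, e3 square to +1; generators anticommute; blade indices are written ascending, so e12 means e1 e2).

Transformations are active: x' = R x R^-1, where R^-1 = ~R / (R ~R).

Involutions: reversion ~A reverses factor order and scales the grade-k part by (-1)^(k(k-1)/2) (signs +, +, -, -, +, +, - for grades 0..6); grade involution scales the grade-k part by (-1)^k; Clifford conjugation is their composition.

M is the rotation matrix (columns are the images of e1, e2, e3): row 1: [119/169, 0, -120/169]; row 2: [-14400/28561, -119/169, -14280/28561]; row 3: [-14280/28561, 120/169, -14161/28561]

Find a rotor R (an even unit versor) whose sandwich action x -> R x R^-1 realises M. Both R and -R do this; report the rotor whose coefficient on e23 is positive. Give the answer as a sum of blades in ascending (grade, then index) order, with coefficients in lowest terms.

Method: write R = a + b12*e12 + b13*e13 + b23*e23 with a^2 + b12^2 + b13^2 + b23^2 = 1 (so R^-1 = ~R). Expanding the columns R e_j ~R gives tr M = 4a^2 - 1 and, from the antisymmetric part, M21 - M12 = -4a*b12, M13 - M31 = 4a*b13, M32 - M23 = -4a*b23.
Here tr M = -14161/28561, so a^2 = (1 + tr M)/4 = 3600/28561 and a = ±60/169. Taking a = 60/169: M21 - M12 = -14400/28561, M13 - M31 = -6000/28561, M32 - M23 = 34560/28561, giving b12 = 60/169, b13 = -25/169, b23 = -144/169, i.e. R = 60/169 + 60/169*e12 - 25/169*e13 - 144/169*e23.
Its e23 coefficient is negative, so report the other preimage -R.
Answer: -60/169 - 60/169*e12 + 25/169*e13 + 144/169*e23. Why the constraint matters: R and -R act identically through the sandwich — M has trace -14161/28561 either way — so only the sign condition on e23 picks one of the two preimages.


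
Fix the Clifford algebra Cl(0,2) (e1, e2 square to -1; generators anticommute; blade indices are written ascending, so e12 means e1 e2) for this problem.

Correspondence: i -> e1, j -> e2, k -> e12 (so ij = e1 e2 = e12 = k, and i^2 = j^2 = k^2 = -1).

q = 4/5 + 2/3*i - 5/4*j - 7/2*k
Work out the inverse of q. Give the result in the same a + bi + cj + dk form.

In blades: q = 4/5 + 2/3*e1 - 5/4*e2 - 7/2*e12.
With qbar = 4/5 - 2/3*e1 + 5/4*e2 + 7/2*e12 (scalar fixed, mapped units negated), q qbar = 53629/3600 (the sum of squared coefficients), so q^-1 = qbar / (53629/3600) = 2880/53629 - 2400/53629*e1 + 4500/53629*e2 + 12600/53629*e12; translating back:
Answer: 2880/53629 - 2400/53629*i + 4500/53629*j + 12600/53629*k


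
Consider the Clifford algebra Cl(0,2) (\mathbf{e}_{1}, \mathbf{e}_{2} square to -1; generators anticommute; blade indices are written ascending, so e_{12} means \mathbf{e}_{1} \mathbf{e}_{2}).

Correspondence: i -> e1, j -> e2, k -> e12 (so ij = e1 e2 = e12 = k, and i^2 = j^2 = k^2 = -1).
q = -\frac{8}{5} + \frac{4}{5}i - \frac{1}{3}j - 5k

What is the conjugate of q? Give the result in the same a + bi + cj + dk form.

In blades: q = -\frac{8}{5} + \frac{4}{5} e_{1} - \frac{1}{3} e_{2} - 5 e_{12}.
Conjugation here is Clifford conjugation: the scalar is fixed and the grade-1 and grade-2 blades all flip sign, giving -\frac{8}{5} - \frac{4}{5} e_{1} + \frac{1}{3} e_{2} + 5 e_{12}; translating back:
Answer: -\frac{8}{5} - \frac{4}{5}i + \frac{1}{3}j + 5k


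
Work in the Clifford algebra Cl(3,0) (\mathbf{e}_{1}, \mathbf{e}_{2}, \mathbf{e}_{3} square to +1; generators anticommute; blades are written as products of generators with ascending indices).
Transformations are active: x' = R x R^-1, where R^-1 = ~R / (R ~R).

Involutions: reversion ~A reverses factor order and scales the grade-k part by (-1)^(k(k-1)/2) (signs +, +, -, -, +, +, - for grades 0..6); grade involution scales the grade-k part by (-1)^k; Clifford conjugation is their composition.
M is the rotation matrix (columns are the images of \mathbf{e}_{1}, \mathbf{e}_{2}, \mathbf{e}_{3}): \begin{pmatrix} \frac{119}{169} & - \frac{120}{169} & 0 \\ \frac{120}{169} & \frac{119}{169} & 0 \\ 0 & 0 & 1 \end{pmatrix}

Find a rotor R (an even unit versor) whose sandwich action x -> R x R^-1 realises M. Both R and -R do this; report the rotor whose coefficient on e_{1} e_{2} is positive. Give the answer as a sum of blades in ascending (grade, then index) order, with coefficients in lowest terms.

Method: write R = a + b12*e_{1} e_{2} + b13*e_{1} e_{3} + b23*e_{2} e_{3} with a^2 + b12^2 + b13^2 + b23^2 = 1 (so R^-1 = ~R). Expanding the columns R e_j ~R gives tr M = 4a^2 - 1 and, from the antisymmetric part, M21 - M12 = -4a*b12, M13 - M31 = 4a*b13, M32 - M23 = -4a*b23.
Here tr M = \frac{407}{169}, so a^2 = (1 + tr M)/4 = \frac{144}{169} and a = ±\frac{12}{13}. Taking a = \frac{12}{13}: M21 - M12 = \frac{240}{169}, M13 - M31 = 0, M32 - M23 = 0, giving b12 = -\frac{5}{13}, b13 = 0, b23 = 0, i.e. R = \frac{12}{13} - \frac{5}{13} e_{1} e_{2}.
Its e_{1} e_{2} coefficient is negative, so report the other preimage -R.
Answer: -\frac{12}{13} + \frac{5}{13} e_{1} e_{2}. Uniqueness: Spin(3) -> SO(3) maps R and -R to the same rotation of trace \frac{407}{169}; fixing the sign of the e_{1} e_{2} coefficient removes the ambiguity.


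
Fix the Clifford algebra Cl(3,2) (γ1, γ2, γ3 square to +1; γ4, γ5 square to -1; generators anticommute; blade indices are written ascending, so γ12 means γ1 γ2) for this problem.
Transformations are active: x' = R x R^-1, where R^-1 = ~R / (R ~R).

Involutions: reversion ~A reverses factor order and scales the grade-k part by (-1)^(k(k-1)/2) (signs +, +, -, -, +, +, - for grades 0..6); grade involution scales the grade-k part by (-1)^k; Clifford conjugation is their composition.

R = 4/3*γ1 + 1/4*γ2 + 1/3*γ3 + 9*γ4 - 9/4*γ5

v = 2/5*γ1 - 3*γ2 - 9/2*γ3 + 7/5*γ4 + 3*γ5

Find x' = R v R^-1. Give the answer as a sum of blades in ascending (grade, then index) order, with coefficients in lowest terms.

~R = 4/3*γ1 + 1/4*γ2 + 1/3*γ3 + 9*γ4 - 9/4*γ5, and R ~R = -757/9, so R^-1 = ~R / (-757/9).
R v = -227/30 - 41/10*γ12 - 92/15*γ13 - 26/15*γ14 + 49/10*γ15 - 1/8*γ23 + 547/20*γ24 - 6*γ25 + 1229/30*γ34 - 73/8*γ35 + 603/20*γ45
Answer: -606/3785*γ1 + 46101/15140*γ2 + 34519/7570*γ3 + 166/757*γ4 - 51549/15140*γ5
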